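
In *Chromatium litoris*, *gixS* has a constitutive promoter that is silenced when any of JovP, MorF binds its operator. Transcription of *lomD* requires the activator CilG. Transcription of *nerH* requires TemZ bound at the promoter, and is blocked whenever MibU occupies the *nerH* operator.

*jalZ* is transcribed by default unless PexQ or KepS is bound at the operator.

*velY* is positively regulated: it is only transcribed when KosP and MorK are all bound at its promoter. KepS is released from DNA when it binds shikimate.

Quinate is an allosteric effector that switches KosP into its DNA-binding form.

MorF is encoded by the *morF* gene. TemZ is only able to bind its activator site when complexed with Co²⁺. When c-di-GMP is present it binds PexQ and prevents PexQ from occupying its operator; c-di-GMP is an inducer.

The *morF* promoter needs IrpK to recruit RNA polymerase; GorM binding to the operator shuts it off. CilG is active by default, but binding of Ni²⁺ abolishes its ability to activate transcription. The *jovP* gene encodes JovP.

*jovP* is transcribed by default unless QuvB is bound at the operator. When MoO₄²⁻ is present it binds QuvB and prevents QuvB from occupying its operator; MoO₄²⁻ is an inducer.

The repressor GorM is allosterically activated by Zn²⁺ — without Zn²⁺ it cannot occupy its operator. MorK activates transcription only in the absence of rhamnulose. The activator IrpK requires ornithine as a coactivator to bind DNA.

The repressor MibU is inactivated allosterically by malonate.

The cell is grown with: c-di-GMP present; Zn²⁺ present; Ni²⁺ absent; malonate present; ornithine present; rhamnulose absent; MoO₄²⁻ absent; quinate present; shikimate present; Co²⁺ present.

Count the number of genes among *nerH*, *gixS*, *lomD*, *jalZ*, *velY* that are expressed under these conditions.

Malonate is present, so MibU is inactive.
Co²⁺ is present, so TemZ is active.
No repressor is bound and TemZ is active, so *nerH* is transcribed.
→ *nerH* is ON.
MoO₄²⁻ is absent, so QuvB is active.
With repressor QuvB bound, *jovP* is not transcribed.
So JovP is not produced.
Zn²⁺ is present, so GorM is active.
Ornithine is present, so IrpK is active.
With repressor GorM bound, *morF* is not transcribed.
So MorF is not produced.
With no repressor bound, *gixS* is transcribed.
→ *gixS* is ON.
Ni²⁺ is absent, so CilG is active.
No repressor is bound and CilG is active, so *lomD* is transcribed.
→ *lomD* is ON.
c-di-GMP is present, so PexQ is inactive.
Shikimate is present, so KepS is inactive.
With no repressor bound, *jalZ* is transcribed.
→ *jalZ* is ON.
Quinate is present, so KosP is active.
Rhamnulose is absent, so MorK is active.
No repressor is bound and KosP and MorK are active, so *velY* is transcribed.
→ *velY* is ON.
5 of the 5 genes are transcribed.

5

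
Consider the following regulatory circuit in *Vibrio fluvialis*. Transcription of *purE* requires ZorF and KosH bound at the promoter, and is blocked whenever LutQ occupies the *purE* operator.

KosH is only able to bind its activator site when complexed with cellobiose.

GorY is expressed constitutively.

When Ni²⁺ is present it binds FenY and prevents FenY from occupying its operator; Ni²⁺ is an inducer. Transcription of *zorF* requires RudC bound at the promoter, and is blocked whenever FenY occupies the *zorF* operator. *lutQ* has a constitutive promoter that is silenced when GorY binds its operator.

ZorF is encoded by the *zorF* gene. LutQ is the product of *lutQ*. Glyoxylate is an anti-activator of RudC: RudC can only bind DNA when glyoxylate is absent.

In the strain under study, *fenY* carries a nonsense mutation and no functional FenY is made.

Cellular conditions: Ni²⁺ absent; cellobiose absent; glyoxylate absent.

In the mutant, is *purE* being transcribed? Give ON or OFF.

OFF

GorY is produced constitutively and is active.
With repressor GorY bound, *lutQ* is not transcribed.
So LutQ is not produced.
Glyoxylate is absent, so RudC is active.
FenY is non-functional in this strain, so it has no effect.
No repressor is bound and RudC is active, so *zorF* is transcribed.
So ZorF is produced and active.
Cellobiose is absent, so KosH is inactive.
Required activator KosH is absent, so *purE* is not transcribed.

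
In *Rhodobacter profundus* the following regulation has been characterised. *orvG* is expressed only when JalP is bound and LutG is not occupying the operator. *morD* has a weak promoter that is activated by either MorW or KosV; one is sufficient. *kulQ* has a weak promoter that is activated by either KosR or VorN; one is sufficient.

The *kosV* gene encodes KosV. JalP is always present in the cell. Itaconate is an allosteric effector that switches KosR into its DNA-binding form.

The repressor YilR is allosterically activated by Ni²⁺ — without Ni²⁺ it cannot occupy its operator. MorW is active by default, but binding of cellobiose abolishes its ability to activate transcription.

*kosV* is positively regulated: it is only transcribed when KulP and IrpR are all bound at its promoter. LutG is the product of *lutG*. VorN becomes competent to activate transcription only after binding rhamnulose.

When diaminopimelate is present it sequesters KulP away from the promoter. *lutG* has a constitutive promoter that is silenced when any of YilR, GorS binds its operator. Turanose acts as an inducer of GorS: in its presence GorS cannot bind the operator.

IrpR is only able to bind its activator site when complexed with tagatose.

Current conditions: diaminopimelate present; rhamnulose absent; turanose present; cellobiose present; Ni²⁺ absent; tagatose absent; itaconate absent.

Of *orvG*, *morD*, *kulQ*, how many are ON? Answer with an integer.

0

Ni²⁺ is absent, so YilR is inactive.
Turanose is present, so GorS is inactive.
With no repressor bound, *lutG* is transcribed.
So LutG is produced and active.
JalP is produced constitutively and is active.
With repressor LutG bound, *orvG* is not transcribed.
→ *orvG* is OFF.
Cellobiose is present, so MorW is inactive.
Diaminopimelate is present, so KulP is inactive.
Tagatose is absent, so IrpR is inactive.
Required activator KulP is absent, so *kosV* is not transcribed.
So KosV is not produced.
No activator is available at the *morD* promoter, so *morD* is not transcribed.
→ *morD* is OFF.
Itaconate is absent, so KosR is inactive.
Rhamnulose is absent, so VorN is inactive.
No activator is available at the *kulQ* promoter, so *kulQ* is not transcribed.
→ *kulQ* is OFF.
0 of the 3 genes are transcribed.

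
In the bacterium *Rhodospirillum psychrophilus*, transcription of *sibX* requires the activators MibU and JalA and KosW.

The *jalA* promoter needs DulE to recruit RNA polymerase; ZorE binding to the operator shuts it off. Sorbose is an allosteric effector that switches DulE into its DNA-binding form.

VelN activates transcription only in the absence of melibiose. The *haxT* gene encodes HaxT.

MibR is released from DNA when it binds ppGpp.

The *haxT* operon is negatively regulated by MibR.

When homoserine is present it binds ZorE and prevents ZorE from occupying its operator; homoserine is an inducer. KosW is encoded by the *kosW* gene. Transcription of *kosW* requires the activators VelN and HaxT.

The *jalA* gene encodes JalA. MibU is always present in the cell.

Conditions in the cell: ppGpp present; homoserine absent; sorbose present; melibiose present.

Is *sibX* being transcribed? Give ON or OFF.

MibU is produced constitutively and is active.
Homoserine is absent, so ZorE is active.
Sorbose is present, so DulE is active.
With repressor ZorE bound, *jalA* is not transcribed.
So JalA is not produced.
Melibiose is present, so VelN is inactive.
ppGpp is present, so MibR is inactive.
With no repressor bound, *haxT* is transcribed.
So HaxT is produced and active.
Required activator VelN is absent, so *kosW* is not transcribed.
So KosW is not produced.
Required activator JalA is absent, so *sibX* is not transcribed.

OFF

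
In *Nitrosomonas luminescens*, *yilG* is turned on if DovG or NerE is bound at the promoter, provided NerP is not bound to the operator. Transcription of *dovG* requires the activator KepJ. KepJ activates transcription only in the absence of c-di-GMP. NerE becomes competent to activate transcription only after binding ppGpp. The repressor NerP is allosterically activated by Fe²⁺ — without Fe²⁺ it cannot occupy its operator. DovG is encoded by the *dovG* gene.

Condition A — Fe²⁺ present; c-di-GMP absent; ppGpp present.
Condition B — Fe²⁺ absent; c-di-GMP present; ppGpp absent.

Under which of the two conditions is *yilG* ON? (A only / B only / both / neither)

Condition A:
Fe²⁺ is present, so NerP is active.
c-di-GMP is absent, so KepJ is active.
No repressor is bound and KepJ is active, so *dovG* is transcribed.
So DovG is produced and active.
ppGpp is present, so NerE is active.
With repressor NerP bound, *yilG* is not transcribed.
→ *yilG* is OFF in A.
Condition B:
Fe²⁺ is absent, so NerP is inactive.
c-di-GMP is present, so KepJ is inactive.
Required activator KepJ is absent, so *dovG* is not transcribed.
So DovG is not produced.
ppGpp is absent, so NerE is inactive.
No activator is available at the *yilG* promoter, so *yilG* is not transcribed.
→ *yilG* is OFF in B.

neither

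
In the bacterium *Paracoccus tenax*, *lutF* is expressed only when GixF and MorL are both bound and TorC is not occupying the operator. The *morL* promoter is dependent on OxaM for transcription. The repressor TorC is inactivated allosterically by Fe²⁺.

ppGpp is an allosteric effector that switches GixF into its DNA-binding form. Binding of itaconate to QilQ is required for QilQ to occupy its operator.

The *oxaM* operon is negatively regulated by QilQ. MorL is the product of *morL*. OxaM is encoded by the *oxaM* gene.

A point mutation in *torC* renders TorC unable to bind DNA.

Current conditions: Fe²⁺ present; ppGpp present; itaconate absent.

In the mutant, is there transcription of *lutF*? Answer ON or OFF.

ppGpp is present, so GixF is active.
Itaconate is absent, so QilQ is inactive.
With no repressor bound, *oxaM* is transcribed.
So OxaM is produced and active.
No repressor is bound and OxaM is active, so *morL* is transcribed.
So MorL is produced and active.
TorC is non-functional in this strain, so it has no effect.
No repressor is bound and GixF and MorL are active, so *lutF* is transcribed.

ON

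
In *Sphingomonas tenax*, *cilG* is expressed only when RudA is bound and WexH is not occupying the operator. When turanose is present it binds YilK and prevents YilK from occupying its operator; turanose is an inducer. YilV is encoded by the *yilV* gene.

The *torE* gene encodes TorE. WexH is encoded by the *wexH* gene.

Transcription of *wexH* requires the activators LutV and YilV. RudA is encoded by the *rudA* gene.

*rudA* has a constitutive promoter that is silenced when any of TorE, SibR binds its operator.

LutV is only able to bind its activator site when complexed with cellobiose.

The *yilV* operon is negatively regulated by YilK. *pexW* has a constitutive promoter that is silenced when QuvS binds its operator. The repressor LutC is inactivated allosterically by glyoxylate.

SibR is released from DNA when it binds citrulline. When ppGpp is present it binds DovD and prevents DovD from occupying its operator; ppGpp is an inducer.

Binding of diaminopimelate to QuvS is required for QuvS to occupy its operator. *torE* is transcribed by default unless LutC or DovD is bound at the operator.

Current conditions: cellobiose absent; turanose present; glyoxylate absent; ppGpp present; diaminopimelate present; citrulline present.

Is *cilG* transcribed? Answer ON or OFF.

Glyoxylate is absent, so LutC is active.
ppGpp is present, so DovD is inactive.
With repressor LutC bound, *torE* is not transcribed.
So TorE is not produced.
Citrulline is present, so SibR is inactive.
With no repressor bound, *rudA* is transcribed.
So RudA is produced and active.
Cellobiose is absent, so LutV is inactive.
Turanose is present, so YilK is inactive.
With no repressor bound, *yilV* is transcribed.
So YilV is produced and active.
Required activator LutV is absent, so *wexH* is not transcribed.
So WexH is not produced.
No repressor is bound and RudA is active, so *cilG* is transcribed.

ON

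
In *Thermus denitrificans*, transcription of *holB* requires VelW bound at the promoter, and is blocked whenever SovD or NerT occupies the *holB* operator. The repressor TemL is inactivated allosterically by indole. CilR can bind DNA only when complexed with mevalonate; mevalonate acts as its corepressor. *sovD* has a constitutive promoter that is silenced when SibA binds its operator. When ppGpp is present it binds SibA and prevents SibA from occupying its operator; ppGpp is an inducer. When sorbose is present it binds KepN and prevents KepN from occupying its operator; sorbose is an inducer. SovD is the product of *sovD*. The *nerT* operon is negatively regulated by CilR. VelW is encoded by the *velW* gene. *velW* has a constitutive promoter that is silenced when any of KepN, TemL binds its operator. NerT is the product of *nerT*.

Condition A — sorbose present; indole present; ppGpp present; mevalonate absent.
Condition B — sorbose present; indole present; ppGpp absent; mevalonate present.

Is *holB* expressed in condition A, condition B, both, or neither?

Condition A:
Sorbose is present, so KepN is inactive.
Indole is present, so TemL is inactive.
With no repressor bound, *velW* is transcribed.
So VelW is produced and active.
ppGpp is present, so SibA is inactive.
With no repressor bound, *sovD* is transcribed.
So SovD is produced and active.
Mevalonate is absent, so CilR is inactive.
With no repressor bound, *nerT* is transcribed.
So NerT is produced and active.
With repressor SovD bound, *holB* is not transcribed.
→ *holB* is OFF in A.
Condition B:
Sorbose is present, so KepN is inactive.
Indole is present, so TemL is inactive.
With no repressor bound, *velW* is transcribed.
So VelW is produced and active.
ppGpp is absent, so SibA is active.
With repressor SibA bound, *sovD* is not transcribed.
So SovD is not produced.
Mevalonate is present, so CilR is active.
With repressor CilR bound, *nerT* is not transcribed.
So NerT is not produced.
No repressor is bound and VelW is active, so *holB* is transcribed.
→ *holB* is ON in B.

B only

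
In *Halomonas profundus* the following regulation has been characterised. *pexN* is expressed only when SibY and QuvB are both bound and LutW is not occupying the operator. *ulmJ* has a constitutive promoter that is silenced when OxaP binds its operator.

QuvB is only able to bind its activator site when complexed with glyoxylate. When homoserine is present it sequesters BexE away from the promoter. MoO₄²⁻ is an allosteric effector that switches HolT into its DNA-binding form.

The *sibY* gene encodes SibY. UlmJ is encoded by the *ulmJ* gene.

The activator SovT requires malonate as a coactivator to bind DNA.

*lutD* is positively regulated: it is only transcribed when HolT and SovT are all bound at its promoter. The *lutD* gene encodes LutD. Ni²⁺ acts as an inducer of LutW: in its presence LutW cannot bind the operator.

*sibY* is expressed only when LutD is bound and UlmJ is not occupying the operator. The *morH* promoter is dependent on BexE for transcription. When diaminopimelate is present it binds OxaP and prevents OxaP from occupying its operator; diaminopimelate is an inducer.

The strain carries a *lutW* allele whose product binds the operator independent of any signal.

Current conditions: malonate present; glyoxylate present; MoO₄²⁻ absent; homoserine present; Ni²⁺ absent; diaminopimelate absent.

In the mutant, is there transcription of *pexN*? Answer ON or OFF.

OFF

LutW is constitutively active in this strain.
MoO₄²⁻ is absent, so HolT is inactive.
Malonate is present, so SovT is active.
Required activator HolT is absent, so *lutD* is not transcribed.
So LutD is not produced.
Diaminopimelate is absent, so OxaP is active.
With repressor OxaP bound, *ulmJ* is not transcribed.
So UlmJ is not produced.
Required activator LutD is absent, so *sibY* is not transcribed.
So SibY is not produced.
Glyoxylate is present, so QuvB is active.
With repressor LutW bound, *pexN* is not transcribed.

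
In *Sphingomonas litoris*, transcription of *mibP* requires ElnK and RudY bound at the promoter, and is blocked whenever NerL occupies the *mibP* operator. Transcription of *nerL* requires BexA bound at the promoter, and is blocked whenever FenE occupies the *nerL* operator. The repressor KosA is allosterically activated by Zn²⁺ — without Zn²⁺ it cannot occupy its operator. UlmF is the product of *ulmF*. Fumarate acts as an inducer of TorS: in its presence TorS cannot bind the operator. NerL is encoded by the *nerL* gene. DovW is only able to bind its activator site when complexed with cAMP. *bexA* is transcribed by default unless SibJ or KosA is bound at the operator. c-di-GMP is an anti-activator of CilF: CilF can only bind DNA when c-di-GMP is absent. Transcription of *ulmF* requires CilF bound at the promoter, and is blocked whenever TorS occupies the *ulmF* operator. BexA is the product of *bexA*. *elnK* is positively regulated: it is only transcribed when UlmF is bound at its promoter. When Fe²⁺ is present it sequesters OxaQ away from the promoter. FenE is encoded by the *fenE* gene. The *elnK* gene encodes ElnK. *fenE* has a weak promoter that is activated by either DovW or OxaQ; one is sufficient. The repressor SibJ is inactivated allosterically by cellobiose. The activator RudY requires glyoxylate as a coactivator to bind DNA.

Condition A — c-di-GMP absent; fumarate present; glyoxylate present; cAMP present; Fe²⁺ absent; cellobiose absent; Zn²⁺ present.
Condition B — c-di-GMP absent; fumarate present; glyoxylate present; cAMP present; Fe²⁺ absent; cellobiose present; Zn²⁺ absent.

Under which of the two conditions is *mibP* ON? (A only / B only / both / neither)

both

Condition A:
c-di-GMP is absent, so CilF is active.
Fumarate is present, so TorS is inactive.
No repressor is bound and CilF is active, so *ulmF* is transcribed.
So UlmF is produced and active.
No repressor is bound and UlmF is active, so *elnK* is transcribed.
So ElnK is produced and active.
Glyoxylate is present, so RudY is active.
cAMP is present, so DovW is active.
Fe²⁺ is absent, so OxaQ is active.
Activator DovW is present, so *fenE* is transcribed.
So FenE is produced and active.
Cellobiose is absent, so SibJ is active.
Zn²⁺ is present, so KosA is active.
With repressor SibJ bound, *bexA* is not transcribed.
So BexA is not produced.
With repressor FenE bound, *nerL* is not transcribed.
So NerL is not produced.
No repressor is bound and ElnK and RudY are active, so *mibP* is transcribed.
→ *mibP* is ON in A.
Condition B:
c-di-GMP is absent, so CilF is active.
Fumarate is present, so TorS is inactive.
No repressor is bound and CilF is active, so *ulmF* is transcribed.
So UlmF is produced and active.
No repressor is bound and UlmF is active, so *elnK* is transcribed.
So ElnK is produced and active.
Glyoxylate is present, so RudY is active.
cAMP is present, so DovW is active.
Fe²⁺ is absent, so OxaQ is active.
Activator DovW is present, so *fenE* is transcribed.
So FenE is produced and active.
Cellobiose is present, so SibJ is inactive.
Zn²⁺ is absent, so KosA is inactive.
With no repressor bound, *bexA* is transcribed.
So BexA is produced and active.
With repressor FenE bound, *nerL* is not transcribed.
So NerL is not produced.
No repressor is bound and ElnK and RudY are active, so *mibP* is transcribed.
→ *mibP* is ON in B.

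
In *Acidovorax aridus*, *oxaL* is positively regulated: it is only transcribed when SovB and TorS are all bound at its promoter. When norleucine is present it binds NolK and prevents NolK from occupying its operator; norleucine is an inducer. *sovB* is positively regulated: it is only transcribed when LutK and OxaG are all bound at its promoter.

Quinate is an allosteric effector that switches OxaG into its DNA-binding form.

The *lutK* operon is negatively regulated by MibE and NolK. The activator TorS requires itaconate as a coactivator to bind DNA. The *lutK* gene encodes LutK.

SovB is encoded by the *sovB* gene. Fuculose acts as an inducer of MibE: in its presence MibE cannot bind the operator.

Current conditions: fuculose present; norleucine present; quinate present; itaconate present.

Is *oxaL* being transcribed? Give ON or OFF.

Fuculose is present, so MibE is inactive.
Norleucine is present, so NolK is inactive.
With no repressor bound, *lutK* is transcribed.
So LutK is produced and active.
Quinate is present, so OxaG is active.
No repressor is bound and LutK and OxaG are active, so *sovB* is transcribed.
So SovB is produced and active.
Itaconate is present, so TorS is active.
No repressor is bound and SovB and TorS are active, so *oxaL* is transcribed.

ON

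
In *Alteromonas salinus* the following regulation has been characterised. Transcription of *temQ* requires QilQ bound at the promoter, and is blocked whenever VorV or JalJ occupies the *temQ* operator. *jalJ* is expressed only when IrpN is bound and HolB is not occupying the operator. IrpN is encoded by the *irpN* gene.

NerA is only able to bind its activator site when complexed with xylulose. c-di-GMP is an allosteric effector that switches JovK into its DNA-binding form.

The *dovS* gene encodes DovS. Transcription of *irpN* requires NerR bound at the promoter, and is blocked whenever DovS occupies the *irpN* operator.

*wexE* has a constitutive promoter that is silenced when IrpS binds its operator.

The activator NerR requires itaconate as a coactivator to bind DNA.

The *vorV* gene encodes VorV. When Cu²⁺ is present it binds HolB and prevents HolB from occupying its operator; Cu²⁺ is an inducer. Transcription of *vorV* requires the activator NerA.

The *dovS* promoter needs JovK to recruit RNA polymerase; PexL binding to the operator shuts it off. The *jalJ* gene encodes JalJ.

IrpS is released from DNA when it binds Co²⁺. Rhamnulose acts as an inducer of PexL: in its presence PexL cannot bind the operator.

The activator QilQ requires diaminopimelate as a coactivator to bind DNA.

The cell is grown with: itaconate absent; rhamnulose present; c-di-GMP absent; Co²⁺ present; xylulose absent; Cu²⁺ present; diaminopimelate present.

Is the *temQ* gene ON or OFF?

Xylulose is absent, so NerA is inactive.
Required activator NerA is absent, so *vorV* is not transcribed.
So VorV is not produced.
Diaminopimelate is present, so QilQ is active.
Itaconate is absent, so NerR is inactive.
Rhamnulose is present, so PexL is inactive.
c-di-GMP is absent, so JovK is inactive.
Required activator JovK is absent, so *dovS* is not transcribed.
So DovS is not produced.
Required activator NerR is absent, so *irpN* is not transcribed.
So IrpN is not produced.
Cu²⁺ is present, so HolB is inactive.
Required activator IrpN is absent, so *jalJ* is not transcribed.
So JalJ is not produced.
No repressor is bound and QilQ is active, so *temQ* is transcribed.

ON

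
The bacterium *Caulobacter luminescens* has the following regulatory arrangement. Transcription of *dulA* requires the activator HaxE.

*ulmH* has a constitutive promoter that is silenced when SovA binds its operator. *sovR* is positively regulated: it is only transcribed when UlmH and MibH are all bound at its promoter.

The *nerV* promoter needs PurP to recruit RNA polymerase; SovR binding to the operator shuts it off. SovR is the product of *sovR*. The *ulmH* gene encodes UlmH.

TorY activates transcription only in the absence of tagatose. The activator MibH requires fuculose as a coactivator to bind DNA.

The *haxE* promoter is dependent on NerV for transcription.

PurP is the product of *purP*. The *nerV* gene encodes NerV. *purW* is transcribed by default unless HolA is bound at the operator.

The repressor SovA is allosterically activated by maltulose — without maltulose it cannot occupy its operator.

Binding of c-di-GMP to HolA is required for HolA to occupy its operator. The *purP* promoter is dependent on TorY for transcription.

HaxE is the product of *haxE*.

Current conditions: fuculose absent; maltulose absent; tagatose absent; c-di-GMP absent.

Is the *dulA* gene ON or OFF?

Maltulose is absent, so SovA is inactive.
With no repressor bound, *ulmH* is transcribed.
So UlmH is produced and active.
Fuculose is absent, so MibH is inactive.
Required activator MibH is absent, so *sovR* is not transcribed.
So SovR is not produced.
Tagatose is absent, so TorY is active.
No repressor is bound and TorY is active, so *purP* is transcribed.
So PurP is produced and active.
No repressor is bound and PurP is active, so *nerV* is transcribed.
So NerV is produced and active.
No repressor is bound and NerV is active, so *haxE* is transcribed.
So HaxE is produced and active.
No repressor is bound and HaxE is active, so *dulA* is transcribed.

ON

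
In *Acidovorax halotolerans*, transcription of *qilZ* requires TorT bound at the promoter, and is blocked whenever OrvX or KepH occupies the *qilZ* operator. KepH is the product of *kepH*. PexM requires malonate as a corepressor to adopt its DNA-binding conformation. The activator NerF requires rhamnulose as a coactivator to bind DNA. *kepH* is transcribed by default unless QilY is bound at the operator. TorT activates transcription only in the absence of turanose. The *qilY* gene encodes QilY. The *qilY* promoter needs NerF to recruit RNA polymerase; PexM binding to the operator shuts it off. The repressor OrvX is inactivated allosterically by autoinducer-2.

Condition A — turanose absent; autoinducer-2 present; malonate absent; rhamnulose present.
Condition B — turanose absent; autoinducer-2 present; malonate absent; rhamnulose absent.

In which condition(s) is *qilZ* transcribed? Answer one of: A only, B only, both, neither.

A only

Condition A:
Turanose is absent, so TorT is active.
Autoinducer-2 is present, so OrvX is inactive.
Malonate is absent, so PexM is inactive.
Rhamnulose is present, so NerF is active.
No repressor is bound and NerF is active, so *qilY* is transcribed.
So QilY is produced and active.
With repressor QilY bound, *kepH* is not transcribed.
So KepH is not produced.
No repressor is bound and TorT is active, so *qilZ* is transcribed.
→ *qilZ* is ON in A.
Condition B:
Turanose is absent, so TorT is active.
Autoinducer-2 is present, so OrvX is inactive.
Malonate is absent, so PexM is inactive.
Rhamnulose is absent, so NerF is inactive.
Required activator NerF is absent, so *qilY* is not transcribed.
So QilY is not produced.
With no repressor bound, *kepH* is transcribed.
So KepH is produced and active.
With repressor KepH bound, *qilZ* is not transcribed.
→ *qilZ* is OFF in B.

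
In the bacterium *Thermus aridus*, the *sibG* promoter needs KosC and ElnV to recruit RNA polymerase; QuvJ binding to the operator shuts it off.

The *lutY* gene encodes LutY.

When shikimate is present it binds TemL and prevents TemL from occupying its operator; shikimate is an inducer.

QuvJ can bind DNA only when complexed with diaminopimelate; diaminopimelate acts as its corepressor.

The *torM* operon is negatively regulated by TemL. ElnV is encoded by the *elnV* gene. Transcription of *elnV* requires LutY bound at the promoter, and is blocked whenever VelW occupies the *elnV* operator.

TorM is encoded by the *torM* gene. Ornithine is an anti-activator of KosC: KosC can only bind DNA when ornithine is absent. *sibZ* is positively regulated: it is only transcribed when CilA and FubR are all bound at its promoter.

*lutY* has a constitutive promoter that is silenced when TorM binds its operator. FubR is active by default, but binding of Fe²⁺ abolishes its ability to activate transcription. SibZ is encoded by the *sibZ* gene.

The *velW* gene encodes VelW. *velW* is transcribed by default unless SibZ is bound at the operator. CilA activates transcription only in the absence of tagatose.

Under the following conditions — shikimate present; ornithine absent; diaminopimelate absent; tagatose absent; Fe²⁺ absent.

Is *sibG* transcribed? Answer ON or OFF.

Diaminopimelate is absent, so QuvJ is inactive.
Ornithine is absent, so KosC is active.
Shikimate is present, so TemL is inactive.
With no repressor bound, *torM* is transcribed.
So TorM is produced and active.
With repressor TorM bound, *lutY* is not transcribed.
So LutY is not produced.
Tagatose is absent, so CilA is active.
Fe²⁺ is absent, so FubR is active.
No repressor is bound and CilA and FubR are active, so *sibZ* is transcribed.
So SibZ is produced and active.
With repressor SibZ bound, *velW* is not transcribed.
So VelW is not produced.
Required activator LutY is absent, so *elnV* is not transcribed.
So ElnV is not produced.
Required activator ElnV is absent, so *sibG* is not transcribed.

OFF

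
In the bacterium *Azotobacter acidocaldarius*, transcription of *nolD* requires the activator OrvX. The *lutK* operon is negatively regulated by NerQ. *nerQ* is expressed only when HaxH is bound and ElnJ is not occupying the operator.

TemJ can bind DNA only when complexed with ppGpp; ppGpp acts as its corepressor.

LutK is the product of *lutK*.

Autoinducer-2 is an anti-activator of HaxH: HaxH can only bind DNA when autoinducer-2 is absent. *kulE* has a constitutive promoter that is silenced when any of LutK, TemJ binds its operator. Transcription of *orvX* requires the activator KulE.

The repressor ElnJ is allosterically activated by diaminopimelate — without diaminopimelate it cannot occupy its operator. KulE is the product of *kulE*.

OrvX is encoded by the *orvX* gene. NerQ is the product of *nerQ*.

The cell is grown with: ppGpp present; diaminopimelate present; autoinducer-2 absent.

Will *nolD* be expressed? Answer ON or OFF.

OFF

Diaminopimelate is present, so ElnJ is active.
Autoinducer-2 is absent, so HaxH is active.
With repressor ElnJ bound, *nerQ* is not transcribed.
So NerQ is not produced.
With no repressor bound, *lutK* is transcribed.
So LutK is produced and active.
ppGpp is present, so TemJ is active.
With repressor LutK bound, *kulE* is not transcribed.
So KulE is not produced.
Required activator KulE is absent, so *orvX* is not transcribed.
So OrvX is not produced.
Required activator OrvX is absent, so *nolD* is not transcribed.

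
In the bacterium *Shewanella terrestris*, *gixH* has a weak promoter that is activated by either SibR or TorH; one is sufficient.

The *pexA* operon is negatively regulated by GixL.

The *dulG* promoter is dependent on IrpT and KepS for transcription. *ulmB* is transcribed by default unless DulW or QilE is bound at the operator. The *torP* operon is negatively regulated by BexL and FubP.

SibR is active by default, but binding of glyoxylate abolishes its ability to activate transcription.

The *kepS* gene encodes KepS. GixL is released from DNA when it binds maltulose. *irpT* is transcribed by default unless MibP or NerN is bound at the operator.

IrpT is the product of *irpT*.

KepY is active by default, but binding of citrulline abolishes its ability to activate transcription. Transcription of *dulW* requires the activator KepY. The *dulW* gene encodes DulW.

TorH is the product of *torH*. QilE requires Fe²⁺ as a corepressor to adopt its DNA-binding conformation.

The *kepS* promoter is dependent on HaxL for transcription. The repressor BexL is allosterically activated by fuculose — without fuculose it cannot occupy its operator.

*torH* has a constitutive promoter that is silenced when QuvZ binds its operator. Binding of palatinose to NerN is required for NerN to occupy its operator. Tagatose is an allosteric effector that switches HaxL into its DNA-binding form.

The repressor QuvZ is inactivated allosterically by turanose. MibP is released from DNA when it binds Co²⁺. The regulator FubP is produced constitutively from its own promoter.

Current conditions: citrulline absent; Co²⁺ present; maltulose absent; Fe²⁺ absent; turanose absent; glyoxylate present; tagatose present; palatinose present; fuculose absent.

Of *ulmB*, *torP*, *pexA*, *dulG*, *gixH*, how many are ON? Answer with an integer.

Citrulline is absent, so KepY is active.
No repressor is bound and KepY is active, so *dulW* is transcribed.
So DulW is produced and active.
Fe²⁺ is absent, so QilE is inactive.
With repressor DulW bound, *ulmB* is not transcribed.
→ *ulmB* is OFF.
Fuculose is absent, so BexL is inactive.
FubP is produced constitutively and is active.
With repressor FubP bound, *torP* is not transcribed.
→ *torP* is OFF.
Maltulose is absent, so GixL is active.
With repressor GixL bound, *pexA* is not transcribed.
→ *pexA* is OFF.
Co²⁺ is present, so MibP is inactive.
Palatinose is present, so NerN is active.
With repressor NerN bound, *irpT* is not transcribed.
So IrpT is not produced.
Tagatose is present, so HaxL is active.
No repressor is bound and HaxL is active, so *kepS* is transcribed.
So KepS is produced and active.
Required activator IrpT is absent, so *dulG* is not transcribed.
→ *dulG* is OFF.
Glyoxylate is present, so SibR is inactive.
Turanose is absent, so QuvZ is active.
With repressor QuvZ bound, *torH* is not transcribed.
So TorH is not produced.
No activator is available at the *gixH* promoter, so *gixH* is not transcribed.
→ *gixH* is OFF.
0 of the 5 genes are transcribed.

0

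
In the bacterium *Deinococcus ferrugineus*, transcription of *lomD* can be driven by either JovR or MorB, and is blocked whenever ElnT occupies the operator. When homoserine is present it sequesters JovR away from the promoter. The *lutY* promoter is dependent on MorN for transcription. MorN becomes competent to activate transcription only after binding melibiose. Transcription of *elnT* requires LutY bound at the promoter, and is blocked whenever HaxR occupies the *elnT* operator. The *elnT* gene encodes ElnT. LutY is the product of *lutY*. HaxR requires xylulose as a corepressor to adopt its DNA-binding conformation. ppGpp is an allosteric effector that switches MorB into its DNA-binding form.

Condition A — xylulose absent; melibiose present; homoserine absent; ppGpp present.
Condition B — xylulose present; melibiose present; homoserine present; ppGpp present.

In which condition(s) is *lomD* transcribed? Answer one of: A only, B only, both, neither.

B only

Condition A:
Xylulose is absent, so HaxR is inactive.
Melibiose is present, so MorN is active.
No repressor is bound and MorN is active, so *lutY* is transcribed.
So LutY is produced and active.
No repressor is bound and LutY is active, so *elnT* is transcribed.
So ElnT is produced and active.
Homoserine is absent, so JovR is active.
ppGpp is present, so MorB is active.
With repressor ElnT bound, *lomD* is not transcribed.
→ *lomD* is OFF in A.
Condition B:
Xylulose is present, so HaxR is active.
Melibiose is present, so MorN is active.
No repressor is bound and MorN is active, so *lutY* is transcribed.
So LutY is produced and active.
With repressor HaxR bound, *elnT* is not transcribed.
So ElnT is not produced.
Homoserine is present, so JovR is inactive.
ppGpp is present, so MorB is active.
Activator MorB is present, so *lomD* is transcribed.
→ *lomD* is ON in B.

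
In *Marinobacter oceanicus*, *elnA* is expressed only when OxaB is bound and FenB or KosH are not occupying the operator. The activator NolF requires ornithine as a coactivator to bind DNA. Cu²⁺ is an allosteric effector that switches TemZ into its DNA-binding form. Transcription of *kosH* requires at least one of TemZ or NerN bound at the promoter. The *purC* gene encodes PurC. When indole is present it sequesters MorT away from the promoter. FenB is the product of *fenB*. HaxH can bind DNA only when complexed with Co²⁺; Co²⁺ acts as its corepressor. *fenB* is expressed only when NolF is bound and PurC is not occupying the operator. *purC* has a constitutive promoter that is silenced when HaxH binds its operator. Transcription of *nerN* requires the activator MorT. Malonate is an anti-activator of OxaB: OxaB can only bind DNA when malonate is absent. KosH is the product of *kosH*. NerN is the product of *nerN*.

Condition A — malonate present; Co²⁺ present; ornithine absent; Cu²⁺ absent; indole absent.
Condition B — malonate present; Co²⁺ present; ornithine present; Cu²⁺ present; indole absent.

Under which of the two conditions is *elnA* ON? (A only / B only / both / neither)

neither

Condition A:
Malonate is present, so OxaB is inactive.
Co²⁺ is present, so HaxH is active.
With repressor HaxH bound, *purC* is not transcribed.
So PurC is not produced.
Ornithine is absent, so NolF is inactive.
Required activator NolF is absent, so *fenB* is not transcribed.
So FenB is not produced.
Cu²⁺ is absent, so TemZ is inactive.
Indole is absent, so MorT is active.
No repressor is bound and MorT is active, so *nerN* is transcribed.
So NerN is produced and active.
Activator NerN is present, so *kosH* is transcribed.
So KosH is produced and active.
With repressor KosH bound, *elnA* is not transcribed.
→ *elnA* is OFF in A.
Condition B:
Malonate is present, so OxaB is inactive.
Co²⁺ is present, so HaxH is active.
With repressor HaxH bound, *purC* is not transcribed.
So PurC is not produced.
Ornithine is present, so NolF is active.
No repressor is bound and NolF is active, so *fenB* is transcribed.
So FenB is produced and active.
Cu²⁺ is present, so TemZ is active.
Indole is absent, so MorT is active.
No repressor is bound and MorT is active, so *nerN* is transcribed.
So NerN is produced and active.
Activator TemZ is present, so *kosH* is transcribed.
So KosH is produced and active.
With repressor FenB bound, *elnA* is not transcribed.
→ *elnA* is OFF in B.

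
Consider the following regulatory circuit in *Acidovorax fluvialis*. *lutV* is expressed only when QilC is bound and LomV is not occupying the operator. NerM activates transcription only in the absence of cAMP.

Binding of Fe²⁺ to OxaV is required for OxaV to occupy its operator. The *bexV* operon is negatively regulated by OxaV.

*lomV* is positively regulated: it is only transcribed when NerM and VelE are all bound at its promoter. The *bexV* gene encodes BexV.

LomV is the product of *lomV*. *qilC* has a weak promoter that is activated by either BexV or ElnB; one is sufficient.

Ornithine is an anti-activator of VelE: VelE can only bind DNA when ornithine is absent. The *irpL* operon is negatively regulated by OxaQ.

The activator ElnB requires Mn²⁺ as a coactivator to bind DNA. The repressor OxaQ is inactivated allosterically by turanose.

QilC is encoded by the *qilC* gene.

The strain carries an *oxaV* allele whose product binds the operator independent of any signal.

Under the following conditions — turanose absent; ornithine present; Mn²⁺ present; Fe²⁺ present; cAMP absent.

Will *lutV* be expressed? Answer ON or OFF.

OxaV is constitutively active in this strain.
With repressor OxaV bound, *bexV* is not transcribed.
So BexV is not produced.
Mn²⁺ is present, so ElnB is active.
Activator ElnB is present, so *qilC* is transcribed.
So QilC is produced and active.
cAMP is absent, so NerM is active.
Ornithine is present, so VelE is inactive.
Required activator VelE is absent, so *lomV* is not transcribed.
So LomV is not produced.
No repressor is bound and QilC is active, so *lutV* is transcribed.

ON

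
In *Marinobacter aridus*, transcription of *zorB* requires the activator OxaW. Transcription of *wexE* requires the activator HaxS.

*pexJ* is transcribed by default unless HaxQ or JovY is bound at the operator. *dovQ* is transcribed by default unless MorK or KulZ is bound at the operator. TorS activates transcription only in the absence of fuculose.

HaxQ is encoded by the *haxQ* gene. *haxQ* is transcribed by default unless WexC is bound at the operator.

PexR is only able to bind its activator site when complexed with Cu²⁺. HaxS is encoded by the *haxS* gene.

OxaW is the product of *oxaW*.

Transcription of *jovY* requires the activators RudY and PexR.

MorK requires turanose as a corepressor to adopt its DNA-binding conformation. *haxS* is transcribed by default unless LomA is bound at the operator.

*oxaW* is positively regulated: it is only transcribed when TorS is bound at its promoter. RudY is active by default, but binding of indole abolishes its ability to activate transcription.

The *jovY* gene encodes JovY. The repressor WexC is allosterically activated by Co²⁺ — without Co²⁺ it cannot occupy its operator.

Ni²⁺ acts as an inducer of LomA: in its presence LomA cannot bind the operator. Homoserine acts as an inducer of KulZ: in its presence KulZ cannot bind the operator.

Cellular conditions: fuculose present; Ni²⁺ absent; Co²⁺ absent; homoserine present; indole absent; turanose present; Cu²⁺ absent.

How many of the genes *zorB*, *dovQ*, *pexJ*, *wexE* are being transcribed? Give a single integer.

0

Fuculose is present, so TorS is inactive.
Required activator TorS is absent, so *oxaW* is not transcribed.
So OxaW is not produced.
Required activator OxaW is absent, so *zorB* is not transcribed.
→ *zorB* is OFF.
Turanose is present, so MorK is active.
Homoserine is present, so KulZ is inactive.
With repressor MorK bound, *dovQ* is not transcribed.
→ *dovQ* is OFF.
Co²⁺ is absent, so WexC is inactive.
With no repressor bound, *haxQ* is transcribed.
So HaxQ is produced and active.
Indole is absent, so RudY is active.
Cu²⁺ is absent, so PexR is inactive.
Required activator PexR is absent, so *jovY* is not transcribed.
So JovY is not produced.
With repressor HaxQ bound, *pexJ* is not transcribed.
→ *pexJ* is OFF.
Ni²⁺ is absent, so LomA is active.
With repressor LomA bound, *haxS* is not transcribed.
So HaxS is not produced.
Required activator HaxS is absent, so *wexE* is not transcribed.
→ *wexE* is OFF.
0 of the 4 genes are transcribed.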